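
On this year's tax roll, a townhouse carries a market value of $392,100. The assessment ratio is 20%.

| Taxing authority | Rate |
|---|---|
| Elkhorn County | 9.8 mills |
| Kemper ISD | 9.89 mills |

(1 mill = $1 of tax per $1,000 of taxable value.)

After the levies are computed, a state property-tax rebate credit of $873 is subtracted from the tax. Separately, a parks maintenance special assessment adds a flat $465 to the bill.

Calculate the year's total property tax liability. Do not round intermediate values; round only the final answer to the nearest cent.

$1,136.09

Assessed value = $392,100 × 0.2 = $78,420
Elkhorn County: $78,420 × 0.0098 = $768.516
Kemper ISD: $78,420 × 0.00989 = $775.5738
Levies subtotal = $1,544.0898
After credit = $1,544.0898 − $873 = $671.0898
Total = $671.0898 + $465 = $1,136.0898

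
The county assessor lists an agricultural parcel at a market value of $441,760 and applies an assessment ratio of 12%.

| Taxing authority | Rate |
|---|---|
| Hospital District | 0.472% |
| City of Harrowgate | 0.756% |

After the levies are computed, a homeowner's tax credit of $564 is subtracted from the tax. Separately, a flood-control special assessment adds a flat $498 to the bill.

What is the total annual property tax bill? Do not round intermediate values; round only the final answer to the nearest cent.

Assessed value = $441,760 × 0.12 = $53,011.2
Hospital District: $53,011.2 × 0.00472 = $250.212864
City of Harrowgate: $53,011.2 × 0.00756 = $400.764672
Levies subtotal = $650.977536
After credit = $650.977536 − $564 = $86.977536
Total = $86.977536 + $498 = $584.977536

$584.98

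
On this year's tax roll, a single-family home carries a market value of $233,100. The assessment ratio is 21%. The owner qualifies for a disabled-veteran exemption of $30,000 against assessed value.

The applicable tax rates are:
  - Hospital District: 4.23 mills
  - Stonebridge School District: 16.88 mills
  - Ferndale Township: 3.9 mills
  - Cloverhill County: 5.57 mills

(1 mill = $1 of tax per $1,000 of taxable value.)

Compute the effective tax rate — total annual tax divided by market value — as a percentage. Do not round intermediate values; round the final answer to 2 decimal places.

Assessed value = $233,100 × 0.21 = $48,951
Taxable value = $48,951 − $30,000 = $18,951
Hospital District: $18,951 × 0.00423 = $80.16273
Stonebridge School District: $18,951 × 0.01688 = $319.89288
Ferndale Township: $18,951 × 0.0039 = $73.9089
Cloverhill County: $18,951 × 0.00557 = $105.55707
Total tax = $579.52158
Effective rate = $579.52158 ÷ $233,100 = 0.25% of market value

0.25%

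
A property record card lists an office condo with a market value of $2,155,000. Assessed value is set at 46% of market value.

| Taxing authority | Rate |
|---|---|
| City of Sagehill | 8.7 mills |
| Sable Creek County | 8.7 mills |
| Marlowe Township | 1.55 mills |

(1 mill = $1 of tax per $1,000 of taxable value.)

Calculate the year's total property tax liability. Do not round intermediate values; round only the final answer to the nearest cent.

Assessed value = $2,155,000 × 0.46 = $991,300
City of Sagehill: $991,300 × 0.0087 = $8,624.31
Sable Creek County: $991,300 × 0.0087 = $8,624.31
Marlowe Township: $991,300 × 0.00155 = $1,536.515
Total = $8,624.31 + $8,624.31 + $1,536.515 = $18,785.135

$18,785.14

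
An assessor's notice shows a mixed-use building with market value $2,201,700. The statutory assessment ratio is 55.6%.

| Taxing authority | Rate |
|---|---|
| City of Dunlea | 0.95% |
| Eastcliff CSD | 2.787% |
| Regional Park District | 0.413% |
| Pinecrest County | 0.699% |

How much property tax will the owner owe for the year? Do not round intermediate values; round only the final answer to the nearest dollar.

$59,359

Assessed value = $2,201,700 × 0.556 = $1,224,145.2
City of Dunlea: $1,224,145.2 × 0.0095 = $11,629.3794
Eastcliff CSD: $1,224,145.2 × 0.02787 = $34,116.926724
Regional Park District: $1,224,145.2 × 0.00413 = $5,055.719676
Pinecrest County: $1,224,145.2 × 0.00699 = $8,556.774948
Total = $11,629.3794 + $34,116.926724 + $5,055.719676 + $8,556.774948 = $59,358.800748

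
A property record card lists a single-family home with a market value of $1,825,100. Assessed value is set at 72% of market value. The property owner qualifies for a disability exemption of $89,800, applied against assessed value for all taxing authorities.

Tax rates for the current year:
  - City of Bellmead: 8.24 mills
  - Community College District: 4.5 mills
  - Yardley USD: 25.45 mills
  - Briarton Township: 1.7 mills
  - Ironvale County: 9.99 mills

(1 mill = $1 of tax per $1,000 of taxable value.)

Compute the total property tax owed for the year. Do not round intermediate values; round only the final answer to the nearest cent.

Assessed value = $1,825,100 × 0.72 = $1,314,072
Taxable value = $1,314,072 − $89,800 = $1,224,272
City of Bellmead: $1,224,272 × 0.00824 = $10,088.00128
Community College District: $1,224,272 × 0.0045 = $5,509.224
Yardley USD: $1,224,272 × 0.02545 = $31,157.7224
Briarton Township: $1,224,272 × 0.0017 = $2,081.2624
Ironvale County: $1,224,272 × 0.00999 = $12,230.47728
Total = $10,088.00128 + $5,509.224 + $31,157.7224 + $2,081.2624 + $12,230.47728 = $61,066.68736

$61,066.69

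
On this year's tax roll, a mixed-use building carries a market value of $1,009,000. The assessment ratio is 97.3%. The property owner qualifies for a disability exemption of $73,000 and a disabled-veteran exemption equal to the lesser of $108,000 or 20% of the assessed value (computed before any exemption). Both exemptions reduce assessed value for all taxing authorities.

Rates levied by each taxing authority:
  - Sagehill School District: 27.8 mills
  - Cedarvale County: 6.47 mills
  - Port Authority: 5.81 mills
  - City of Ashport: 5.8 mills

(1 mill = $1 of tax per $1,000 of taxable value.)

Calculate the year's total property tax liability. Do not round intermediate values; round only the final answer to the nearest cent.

Assessed value = $1,009,000 × 0.973 = $981,757
Disabled-veteran exemption = min($108,000, 20% × $981,757) = min($108,000, $196,351.4) = $108,000 (dollar cap binds)
Taxable value = $981,757 − $73,000 − $108,000 = $800,757
Sagehill School District: $800,757 × 0.0278 = $22,261.0446
Cedarvale County: $800,757 × 0.00647 = $5,180.89779
Port Authority: $800,757 × 0.00581 = $4,652.39817
City of Ashport: $800,757 × 0.0058 = $4,644.3906
Total = $36,738.73116

$36,738.73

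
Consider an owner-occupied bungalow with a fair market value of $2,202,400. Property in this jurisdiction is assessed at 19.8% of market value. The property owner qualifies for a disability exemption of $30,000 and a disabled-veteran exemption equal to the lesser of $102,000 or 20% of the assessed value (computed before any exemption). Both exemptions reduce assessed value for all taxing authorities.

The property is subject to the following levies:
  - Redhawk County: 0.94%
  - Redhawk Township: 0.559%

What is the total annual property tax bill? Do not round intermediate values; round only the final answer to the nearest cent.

Assessed value = $2,202,400 × 0.198 = $436,075.2
Disabled-veteran exemption = min($102,000, 20% × $436,075.2) = min($102,000, $87,215.04) = $87,215.04 (percentage binds)
Taxable value = $436,075.2 − $30,000 − $87,215.04 = $318,860.16
Redhawk County: $318,860.16 × 0.0094 = $2,997.285504
Redhawk Township: $318,860.16 × 0.00559 = $1,782.4282944
Total = $4,779.7137984

$4,779.71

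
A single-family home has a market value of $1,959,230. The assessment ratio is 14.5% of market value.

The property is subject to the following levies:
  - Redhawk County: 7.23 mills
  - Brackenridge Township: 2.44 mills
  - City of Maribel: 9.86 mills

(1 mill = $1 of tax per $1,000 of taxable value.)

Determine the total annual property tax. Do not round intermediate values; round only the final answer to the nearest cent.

$5,548.25

Assessed value = $1,959,230 × 0.145 = $284,088.35
Redhawk County: $284,088.35 × 0.00723 = $2,053.9587705
Brackenridge Township: $284,088.35 × 0.00244 = $693.175574
City of Maribel: $284,088.35 × 0.00986 = $2,801.111131
Total = $2,053.9587705 + $693.175574 + $2,801.111131 = $5,548.2454755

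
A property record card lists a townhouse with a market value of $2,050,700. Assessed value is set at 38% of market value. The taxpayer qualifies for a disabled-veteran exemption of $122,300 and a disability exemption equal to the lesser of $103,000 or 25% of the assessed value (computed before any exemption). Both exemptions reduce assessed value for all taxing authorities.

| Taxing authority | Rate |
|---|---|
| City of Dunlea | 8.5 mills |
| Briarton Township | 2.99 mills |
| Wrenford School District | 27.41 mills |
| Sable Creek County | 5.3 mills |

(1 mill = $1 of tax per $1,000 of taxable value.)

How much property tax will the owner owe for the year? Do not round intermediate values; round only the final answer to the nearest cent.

Assessed value = $2,050,700 × 0.38 = $779,266
Disability exemption = min($103,000, 25% × $779,266) = min($103,000, $194,816.5) = $103,000 (dollar cap binds)
Taxable value = $779,266 − $122,300 − $103,000 = $553,966
City of Dunlea: $553,966 × 0.0085 = $4,708.711
Briarton Township: $553,966 × 0.00299 = $1,656.35834
Wrenford School District: $553,966 × 0.02741 = $15,184.20806
Sable Creek County: $553,966 × 0.0053 = $2,936.0198
Total = $24,485.2972

$24,485.30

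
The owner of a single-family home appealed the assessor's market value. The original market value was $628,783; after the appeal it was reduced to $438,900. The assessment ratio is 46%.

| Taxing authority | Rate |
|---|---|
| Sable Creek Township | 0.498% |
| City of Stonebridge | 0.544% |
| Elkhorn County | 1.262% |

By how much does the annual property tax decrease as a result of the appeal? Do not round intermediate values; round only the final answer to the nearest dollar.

$2,012

Old assessed value = $628,783 × 0.46 = $289,240.18
New assessed value = $438,900 × 0.46 = $201,894
Combined rate = 0.00498 + 0.00544 + 0.01262 = 0.02304
Old tax = $289,240.18 × 0.02304 = $6,664.0937472
New tax = $201,894 × 0.02304 = $4,651.63776
Reduction = $6,664.0937472 − $4,651.63776 = $2,012.4559872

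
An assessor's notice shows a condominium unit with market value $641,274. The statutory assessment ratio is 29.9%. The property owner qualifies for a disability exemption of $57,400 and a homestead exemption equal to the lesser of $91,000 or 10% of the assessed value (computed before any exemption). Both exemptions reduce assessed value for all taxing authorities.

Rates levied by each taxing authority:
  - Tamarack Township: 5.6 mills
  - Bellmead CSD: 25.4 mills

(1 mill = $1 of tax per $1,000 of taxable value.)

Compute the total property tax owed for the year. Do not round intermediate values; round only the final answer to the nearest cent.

Assessed value = $641,274 × 0.299 = $191,740.926
Homestead exemption = min($91,000, 10% × $191,740.926) = min($91,000, $19,174.0926) = $19,174.0926 (percentage binds)
Taxable value = $191,740.926 − $57,400 − $19,174.0926 = $115,166.8334
Tamarack Township: $115,166.8334 × 0.0056 = $644.93426704
Bellmead CSD: $115,166.8334 × 0.0254 = $2,925.23756836
Total = $3,570.1718354

$3,570.17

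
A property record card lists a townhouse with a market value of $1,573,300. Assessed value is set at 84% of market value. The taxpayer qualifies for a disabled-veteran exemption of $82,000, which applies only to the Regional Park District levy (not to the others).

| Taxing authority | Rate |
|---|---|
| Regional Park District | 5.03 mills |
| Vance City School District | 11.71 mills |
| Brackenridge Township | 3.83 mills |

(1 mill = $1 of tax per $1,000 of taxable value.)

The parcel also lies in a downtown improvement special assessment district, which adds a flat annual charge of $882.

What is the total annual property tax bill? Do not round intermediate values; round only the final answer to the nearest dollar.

$27,654

Assessed value = $1,573,300 × 0.84 = $1,321,572
Regional Park District: ($1,321,572 − $82,000) × 0.00503 = $1,239,572 × 0.00503 = $6,235.04716
Vance City School District: $1,321,572 × 0.01171 = $15,475.60812
Brackenridge Township: $1,321,572 × 0.00383 = $5,061.62076
Levies subtotal = $26,772.27604
Total = $26,772.27604 + $882 = $27,654.27604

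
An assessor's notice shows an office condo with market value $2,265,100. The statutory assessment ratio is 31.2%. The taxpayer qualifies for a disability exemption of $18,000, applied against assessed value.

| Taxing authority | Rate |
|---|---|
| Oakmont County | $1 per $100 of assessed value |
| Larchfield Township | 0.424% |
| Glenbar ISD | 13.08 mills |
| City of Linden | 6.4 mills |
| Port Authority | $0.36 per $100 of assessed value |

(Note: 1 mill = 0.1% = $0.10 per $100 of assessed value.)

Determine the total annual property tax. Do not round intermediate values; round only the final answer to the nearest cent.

$25,702.70

Assessed value = $2,265,100 × 0.312 = $706,711.2
Taxable value = $706,711.2 − $18,000 = $688,711.2
Oakmont County: $688,711.2 × 0.01 = $6,887.112
Larchfield Township: $688,711.2 × 0.00424 = $2,920.135488
Glenbar ISD: $688,711.2 × 0.01308 = $9,008.342496
City of Linden: $688,711.2 × 0.0064 = $4,407.75168
Port Authority: $688,711.2 × 0.0036 = $2,479.36032
Total = $25,702.701984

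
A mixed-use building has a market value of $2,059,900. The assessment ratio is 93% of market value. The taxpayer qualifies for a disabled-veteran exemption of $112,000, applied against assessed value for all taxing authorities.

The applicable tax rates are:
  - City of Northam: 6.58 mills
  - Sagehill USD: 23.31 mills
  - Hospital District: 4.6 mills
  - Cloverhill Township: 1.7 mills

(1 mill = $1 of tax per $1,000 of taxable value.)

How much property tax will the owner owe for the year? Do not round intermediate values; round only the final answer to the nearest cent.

Assessed value = $2,059,900 × 0.93 = $1,915,707
Taxable value = $1,915,707 − $112,000 = $1,803,707
City of Northam: $1,803,707 × 0.00658 = $11,868.39206
Sagehill USD: $1,803,707 × 0.02331 = $42,044.41017
Hospital District: $1,803,707 × 0.0046 = $8,297.0522
Cloverhill Township: $1,803,707 × 0.0017 = $3,066.3019
Total = $11,868.39206 + $42,044.41017 + $8,297.0522 + $3,066.3019 = $65,276.15633

$65,276.16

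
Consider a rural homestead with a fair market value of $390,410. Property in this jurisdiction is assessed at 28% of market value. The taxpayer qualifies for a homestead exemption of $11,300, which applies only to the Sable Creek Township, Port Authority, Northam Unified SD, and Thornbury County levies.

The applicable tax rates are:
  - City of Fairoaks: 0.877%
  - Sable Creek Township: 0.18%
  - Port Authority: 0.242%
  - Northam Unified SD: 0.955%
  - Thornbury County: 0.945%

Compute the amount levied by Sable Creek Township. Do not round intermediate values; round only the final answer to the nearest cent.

Assessed value = $390,410 × 0.28 = $109,314.8
Sable Creek Township taxable value = $109,314.8 − $11,300 = $98,014.8
Sable Creek Township levy = $98,014.8 × 0.0018 = $176.42664

$176.43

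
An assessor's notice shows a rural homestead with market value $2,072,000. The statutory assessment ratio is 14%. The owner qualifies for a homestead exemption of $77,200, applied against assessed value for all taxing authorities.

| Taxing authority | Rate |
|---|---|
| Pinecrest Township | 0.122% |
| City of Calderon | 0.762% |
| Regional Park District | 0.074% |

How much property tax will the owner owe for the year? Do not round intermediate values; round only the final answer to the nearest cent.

Assessed value = $2,072,000 × 0.14 = $290,080
Taxable value = $290,080 − $77,200 = $212,880
Pinecrest Township: $212,880 × 0.00122 = $259.7136
City of Calderon: $212,880 × 0.00762 = $1,622.1456
Regional Park District: $212,880 × 0.00074 = $157.5312
Total = $259.7136 + $1,622.1456 + $157.5312 = $2,039.3904

$2,039.39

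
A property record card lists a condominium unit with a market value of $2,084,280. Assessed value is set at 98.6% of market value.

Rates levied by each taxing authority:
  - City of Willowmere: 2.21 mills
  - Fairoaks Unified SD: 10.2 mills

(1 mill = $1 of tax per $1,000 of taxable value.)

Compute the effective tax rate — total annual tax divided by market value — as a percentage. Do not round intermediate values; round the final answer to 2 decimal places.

Assessed value = $2,084,280 × 0.986 = $2,055,100.08
City of Willowmere: $2,055,100.08 × 0.00221 = $4,541.7711768
Fairoaks Unified SD: $2,055,100.08 × 0.0102 = $20,962.020816
Total tax = $25,503.7919928
Effective rate = $25,503.7919928 ÷ $2,084,280 = 1.22% of market value

1.22%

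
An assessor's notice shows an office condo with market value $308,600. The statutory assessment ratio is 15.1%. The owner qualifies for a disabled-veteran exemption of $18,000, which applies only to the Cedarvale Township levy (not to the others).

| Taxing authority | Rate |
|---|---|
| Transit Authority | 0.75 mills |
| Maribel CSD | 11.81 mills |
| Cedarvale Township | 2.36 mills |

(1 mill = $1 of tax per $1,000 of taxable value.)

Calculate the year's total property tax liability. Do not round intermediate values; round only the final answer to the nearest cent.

Assessed value = $308,600 × 0.151 = $46,598.6
Transit Authority: $46,598.6 × 0.00075 = $34.94895
Maribel CSD: $46,598.6 × 0.01181 = $550.329466
Cedarvale Township: ($46,598.6 − $18,000) × 0.00236 = $28,598.6 × 0.00236 = $67.492696
Total = $652.771112

$652.77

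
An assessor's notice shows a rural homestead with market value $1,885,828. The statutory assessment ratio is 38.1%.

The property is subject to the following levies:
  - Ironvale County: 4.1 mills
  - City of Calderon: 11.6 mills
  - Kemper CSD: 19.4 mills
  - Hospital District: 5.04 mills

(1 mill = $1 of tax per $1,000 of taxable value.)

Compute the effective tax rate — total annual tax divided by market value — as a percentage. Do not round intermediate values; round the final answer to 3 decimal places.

Assessed value = $1,885,828 × 0.381 = $718,500.468
Ironvale County: $718,500.468 × 0.0041 = $2,945.8519188
City of Calderon: $718,500.468 × 0.0116 = $8,334.6054288
Kemper CSD: $718,500.468 × 0.0194 = $13,938.9090792
Hospital District: $718,500.468 × 0.00504 = $3,621.24235872
Total tax = $28,840.60878552
Effective rate = $28,840.60878552 ÷ $1,885,828 = 1.529% of market value

1.529%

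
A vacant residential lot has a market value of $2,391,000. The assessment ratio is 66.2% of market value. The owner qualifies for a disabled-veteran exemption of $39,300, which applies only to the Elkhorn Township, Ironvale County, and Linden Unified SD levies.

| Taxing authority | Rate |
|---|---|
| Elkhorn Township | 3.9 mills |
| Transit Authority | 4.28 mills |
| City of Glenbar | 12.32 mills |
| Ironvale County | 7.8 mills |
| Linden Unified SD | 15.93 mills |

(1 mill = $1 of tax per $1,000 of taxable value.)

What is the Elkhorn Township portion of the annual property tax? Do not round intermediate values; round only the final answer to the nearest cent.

Assessed value = $2,391,000 × 0.662 = $1,582,842
Elkhorn Township taxable value = $1,582,842 − $39,300 = $1,543,542
Elkhorn Township levy = $1,543,542 × 0.0039 = $6,019.8138

$6,019.81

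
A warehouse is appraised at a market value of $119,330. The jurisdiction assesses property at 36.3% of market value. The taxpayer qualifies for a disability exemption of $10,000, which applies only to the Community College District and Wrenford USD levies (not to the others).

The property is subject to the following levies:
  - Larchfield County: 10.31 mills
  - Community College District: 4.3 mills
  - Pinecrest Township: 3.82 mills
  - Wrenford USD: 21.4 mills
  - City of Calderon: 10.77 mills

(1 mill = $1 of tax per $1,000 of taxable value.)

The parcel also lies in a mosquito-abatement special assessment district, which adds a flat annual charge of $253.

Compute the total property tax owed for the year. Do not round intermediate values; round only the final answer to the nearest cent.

$2,187.83

Assessed value = $119,330 × 0.363 = $43,316.79
Larchfield County: $43,316.79 × 0.01031 = $446.5961049
Community College District: ($43,316.79 − $10,000) × 0.0043 = $33,316.79 × 0.0043 = $143.262197
Pinecrest Township: $43,316.79 × 0.00382 = $165.4701378
Wrenford USD: ($43,316.79 − $10,000) × 0.0214 = $33,316.79 × 0.0214 = $712.979306
City of Calderon: $43,316.79 × 0.01077 = $466.5218283
Levies subtotal = $1,934.829574
Total = $1,934.829574 + $253 = $2,187.829574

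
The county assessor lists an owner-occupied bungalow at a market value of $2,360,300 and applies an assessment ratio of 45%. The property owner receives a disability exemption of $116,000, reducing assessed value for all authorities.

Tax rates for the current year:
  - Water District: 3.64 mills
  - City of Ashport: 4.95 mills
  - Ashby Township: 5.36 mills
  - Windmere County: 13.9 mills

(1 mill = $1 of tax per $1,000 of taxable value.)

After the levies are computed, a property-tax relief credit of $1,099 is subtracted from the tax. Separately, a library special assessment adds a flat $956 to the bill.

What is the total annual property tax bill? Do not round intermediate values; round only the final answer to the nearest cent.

$26,206.86

Assessed value = $2,360,300 × 0.45 = $1,062,135
Taxable value = $1,062,135 − $116,000 = $946,135
Water District: $946,135 × 0.00364 = $3,443.9314
City of Ashport: $946,135 × 0.00495 = $4,683.36825
Ashby Township: $946,135 × 0.00536 = $5,071.2836
Windmere County: $946,135 × 0.0139 = $13,151.2765
Levies subtotal = $26,349.85975
After credit = $26,349.85975 − $1,099 = $25,250.85975
Total = $25,250.85975 + $956 = $26,206.85975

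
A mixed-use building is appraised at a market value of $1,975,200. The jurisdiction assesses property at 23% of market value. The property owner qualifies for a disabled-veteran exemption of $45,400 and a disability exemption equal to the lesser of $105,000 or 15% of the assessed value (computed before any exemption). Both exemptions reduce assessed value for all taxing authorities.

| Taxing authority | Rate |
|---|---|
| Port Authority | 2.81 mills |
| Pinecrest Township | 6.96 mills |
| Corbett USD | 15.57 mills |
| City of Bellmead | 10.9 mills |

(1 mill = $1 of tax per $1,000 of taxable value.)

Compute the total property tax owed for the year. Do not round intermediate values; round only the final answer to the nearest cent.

Assessed value = $1,975,200 × 0.23 = $454,296
Disability exemption = min($105,000, 15% × $454,296) = min($105,000, $68,144.4) = $68,144.4 (percentage binds)
Taxable value = $454,296 − $45,400 − $68,144.4 = $340,751.6
Port Authority: $340,751.6 × 0.00281 = $957.511996
Pinecrest Township: $340,751.6 × 0.00696 = $2,371.631136
Corbett USD: $340,751.6 × 0.01557 = $5,305.502412
City of Bellmead: $340,751.6 × 0.0109 = $3,714.19244
Total = $12,348.837984

$12,348.84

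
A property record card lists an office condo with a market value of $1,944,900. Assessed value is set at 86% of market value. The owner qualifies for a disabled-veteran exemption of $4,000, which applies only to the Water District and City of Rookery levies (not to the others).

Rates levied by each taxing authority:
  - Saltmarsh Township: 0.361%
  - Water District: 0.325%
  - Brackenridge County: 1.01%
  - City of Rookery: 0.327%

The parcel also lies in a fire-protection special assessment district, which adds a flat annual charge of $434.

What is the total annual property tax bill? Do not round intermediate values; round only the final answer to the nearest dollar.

$34,245

Assessed value = $1,944,900 × 0.86 = $1,672,614
Saltmarsh Township: $1,672,614 × 0.00361 = $6,038.13654
Water District: ($1,672,614 − $4,000) × 0.00325 = $1,668,614 × 0.00325 = $5,422.9955
Brackenridge County: $1,672,614 × 0.0101 = $16,893.4014
City of Rookery: ($1,672,614 − $4,000) × 0.00327 = $1,668,614 × 0.00327 = $5,456.36778
Levies subtotal = $33,810.90122
Total = $33,810.90122 + $434 = $34,244.90122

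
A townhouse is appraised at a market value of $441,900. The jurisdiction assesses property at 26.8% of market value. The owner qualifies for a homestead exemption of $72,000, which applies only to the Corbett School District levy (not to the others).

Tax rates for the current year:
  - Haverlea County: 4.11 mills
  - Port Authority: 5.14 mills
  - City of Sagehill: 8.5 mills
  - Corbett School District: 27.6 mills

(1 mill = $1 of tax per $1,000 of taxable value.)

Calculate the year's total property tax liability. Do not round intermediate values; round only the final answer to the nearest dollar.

$3,384

Assessed value = $441,900 × 0.268 = $118,429.2
Haverlea County: $118,429.2 × 0.00411 = $486.744012
Port Authority: $118,429.2 × 0.00514 = $608.726088
City of Sagehill: $118,429.2 × 0.0085 = $1,006.6482
Corbett School District: ($118,429.2 − $72,000) × 0.0276 = $46,429.2 × 0.0276 = $1,281.44592
Total = $3,383.56422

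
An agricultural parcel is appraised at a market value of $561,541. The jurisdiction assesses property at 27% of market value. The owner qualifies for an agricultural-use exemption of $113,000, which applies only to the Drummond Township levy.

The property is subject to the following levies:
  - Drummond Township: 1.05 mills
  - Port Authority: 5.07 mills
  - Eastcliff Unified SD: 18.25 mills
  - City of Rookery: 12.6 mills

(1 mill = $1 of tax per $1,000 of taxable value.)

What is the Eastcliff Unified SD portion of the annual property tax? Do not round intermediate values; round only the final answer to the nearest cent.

Assessed value = $561,541 × 0.27 = $151,616.07
Eastcliff Unified SD taxable value = $151,616.07 (exemption does not apply)
Eastcliff Unified SD levy = $151,616.07 × 0.01825 = $2,766.9932775

$2,766.99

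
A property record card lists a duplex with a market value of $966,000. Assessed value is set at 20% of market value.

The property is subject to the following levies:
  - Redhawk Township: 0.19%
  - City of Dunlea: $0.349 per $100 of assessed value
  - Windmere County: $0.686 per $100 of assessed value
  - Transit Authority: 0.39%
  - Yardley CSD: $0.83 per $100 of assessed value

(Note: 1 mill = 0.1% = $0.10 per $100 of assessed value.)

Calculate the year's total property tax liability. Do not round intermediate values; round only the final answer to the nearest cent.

$4,723.74

Assessed value = $966,000 × 0.2 = $193,200
Redhawk Township: $193,200 × 0.0019 = $367.08
City of Dunlea: $193,200 × 0.00349 = $674.268
Windmere County: $193,200 × 0.00686 = $1,325.352
Transit Authority: $193,200 × 0.0039 = $753.48
Yardley CSD: $193,200 × 0.0083 = $1,603.56
Total = $4,723.74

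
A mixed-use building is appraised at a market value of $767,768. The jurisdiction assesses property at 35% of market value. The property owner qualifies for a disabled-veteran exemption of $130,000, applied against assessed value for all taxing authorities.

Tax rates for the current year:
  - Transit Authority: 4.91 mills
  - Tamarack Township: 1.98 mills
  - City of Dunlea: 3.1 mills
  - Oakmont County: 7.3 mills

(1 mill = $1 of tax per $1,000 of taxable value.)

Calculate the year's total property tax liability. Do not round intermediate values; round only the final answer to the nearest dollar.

Assessed value = $767,768 × 0.35 = $268,718.8
Taxable value = $268,718.8 − $130,000 = $138,718.8
Transit Authority: $138,718.8 × 0.00491 = $681.109308
Tamarack Township: $138,718.8 × 0.00198 = $274.663224
City of Dunlea: $138,718.8 × 0.0031 = $430.02828
Oakmont County: $138,718.8 × 0.0073 = $1,012.64724
Total = $681.109308 + $274.663224 + $430.02828 + $1,012.64724 = $2,398.448052

$2,398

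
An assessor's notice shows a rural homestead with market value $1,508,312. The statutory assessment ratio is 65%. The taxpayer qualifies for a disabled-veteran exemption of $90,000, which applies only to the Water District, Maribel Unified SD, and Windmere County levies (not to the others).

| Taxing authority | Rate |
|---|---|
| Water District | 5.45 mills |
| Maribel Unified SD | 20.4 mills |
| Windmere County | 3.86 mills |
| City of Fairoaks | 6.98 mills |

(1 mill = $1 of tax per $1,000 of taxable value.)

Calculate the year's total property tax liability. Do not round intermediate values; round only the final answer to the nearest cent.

$33,297.08

Assessed value = $1,508,312 × 0.65 = $980,402.8
Water District: ($980,402.8 − $90,000) × 0.00545 = $890,402.8 × 0.00545 = $4,852.69526
Maribel Unified SD: ($980,402.8 − $90,000) × 0.0204 = $890,402.8 × 0.0204 = $18,164.21712
Windmere County: ($980,402.8 − $90,000) × 0.00386 = $890,402.8 × 0.00386 = $3,436.954808
City of Fairoaks: $980,402.8 × 0.00698 = $6,843.211544
Total = $33,297.078732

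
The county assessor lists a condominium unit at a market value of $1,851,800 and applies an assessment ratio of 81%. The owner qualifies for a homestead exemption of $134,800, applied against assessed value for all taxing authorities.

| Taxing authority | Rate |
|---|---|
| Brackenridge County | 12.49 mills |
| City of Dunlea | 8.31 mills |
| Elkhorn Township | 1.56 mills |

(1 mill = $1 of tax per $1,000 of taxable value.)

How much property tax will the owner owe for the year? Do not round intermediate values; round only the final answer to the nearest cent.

$30,524.93

Assessed value = $1,851,800 × 0.81 = $1,499,958
Taxable value = $1,499,958 − $134,800 = $1,365,158
Brackenridge County: $1,365,158 × 0.01249 = $17,050.82342
City of Dunlea: $1,365,158 × 0.00831 = $11,344.46298
Elkhorn Township: $1,365,158 × 0.00156 = $2,129.64648
Total = $17,050.82342 + $11,344.46298 + $2,129.64648 = $30,524.93288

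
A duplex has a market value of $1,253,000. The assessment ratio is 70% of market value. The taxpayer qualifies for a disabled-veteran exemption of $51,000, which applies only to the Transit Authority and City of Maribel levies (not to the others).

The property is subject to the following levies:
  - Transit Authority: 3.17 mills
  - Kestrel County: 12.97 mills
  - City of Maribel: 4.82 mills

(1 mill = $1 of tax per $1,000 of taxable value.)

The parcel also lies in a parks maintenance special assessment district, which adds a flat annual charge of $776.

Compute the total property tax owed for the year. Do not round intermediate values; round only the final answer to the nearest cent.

Assessed value = $1,253,000 × 0.7 = $877,100
Transit Authority: ($877,100 − $51,000) × 0.00317 = $826,100 × 0.00317 = $2,618.737
Kestrel County: $877,100 × 0.01297 = $11,375.987
City of Maribel: ($877,100 − $51,000) × 0.00482 = $826,100 × 0.00482 = $3,981.802
Levies subtotal = $17,976.526
Total = $17,976.526 + $776 = $18,752.526

$18,752.53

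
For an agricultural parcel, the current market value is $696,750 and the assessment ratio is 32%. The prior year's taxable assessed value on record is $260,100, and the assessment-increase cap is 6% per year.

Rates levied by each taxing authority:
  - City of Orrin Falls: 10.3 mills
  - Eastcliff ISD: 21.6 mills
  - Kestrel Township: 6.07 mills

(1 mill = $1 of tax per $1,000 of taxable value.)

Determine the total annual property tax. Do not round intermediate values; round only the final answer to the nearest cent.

$8,465.79

Uncapped assessed value = $696,750 × 0.32 = $222,960
Cap limit = $260,100 × 1.06 = $275,706
Taxable assessed value = min($222,960, $275,706) = $222,960 (cap does not bind)
City of Orrin Falls: $222,960 × 0.0103 = $2,296.488
Eastcliff ISD: $222,960 × 0.0216 = $4,815.936
Kestrel Township: $222,960 × 0.00607 = $1,353.3672
Total = $8,465.7912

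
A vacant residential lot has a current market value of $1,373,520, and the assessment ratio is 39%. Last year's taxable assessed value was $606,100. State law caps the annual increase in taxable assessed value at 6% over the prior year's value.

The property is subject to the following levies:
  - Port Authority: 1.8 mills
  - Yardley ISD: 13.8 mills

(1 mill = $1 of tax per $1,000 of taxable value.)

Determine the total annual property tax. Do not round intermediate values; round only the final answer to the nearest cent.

$8,356.50

Uncapped assessed value = $1,373,520 × 0.39 = $535,672.8
Cap limit = $606,100 × 1.06 = $642,466
Taxable assessed value = min($535,672.8, $642,466) = $535,672.8 (cap does not bind)
Port Authority: $535,672.8 × 0.0018 = $964.21104
Yardley ISD: $535,672.8 × 0.0138 = $7,392.28464
Total = $8,356.49568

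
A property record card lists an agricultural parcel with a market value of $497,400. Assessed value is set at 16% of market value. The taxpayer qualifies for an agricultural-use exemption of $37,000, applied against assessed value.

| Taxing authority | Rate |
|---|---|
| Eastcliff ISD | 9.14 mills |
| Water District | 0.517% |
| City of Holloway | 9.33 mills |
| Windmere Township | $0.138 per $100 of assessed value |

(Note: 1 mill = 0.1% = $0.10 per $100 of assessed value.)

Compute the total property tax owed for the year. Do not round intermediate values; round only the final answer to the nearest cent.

Assessed value = $497,400 × 0.16 = $79,584
Taxable value = $79,584 − $37,000 = $42,584
Eastcliff ISD: $42,584 × 0.00914 = $389.21776
Water District: $42,584 × 0.00517 = $220.15928
City of Holloway: $42,584 × 0.00933 = $397.30872
Windmere Township: $42,584 × 0.00138 = $58.76592
Total = $1,065.45168

$1,065.45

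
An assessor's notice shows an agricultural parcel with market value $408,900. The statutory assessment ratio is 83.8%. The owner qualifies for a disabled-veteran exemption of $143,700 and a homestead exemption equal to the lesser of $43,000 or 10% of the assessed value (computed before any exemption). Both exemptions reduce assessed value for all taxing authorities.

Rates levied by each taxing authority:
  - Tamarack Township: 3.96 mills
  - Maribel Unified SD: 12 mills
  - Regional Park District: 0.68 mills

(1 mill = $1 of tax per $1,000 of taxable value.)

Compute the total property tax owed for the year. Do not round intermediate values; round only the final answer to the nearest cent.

Assessed value = $408,900 × 0.838 = $342,658.2
Homestead exemption = min($43,000, 10% × $342,658.2) = min($43,000, $34,265.82) = $34,265.82 (percentage binds)
Taxable value = $342,658.2 − $143,700 − $34,265.82 = $164,692.38
Tamarack Township: $164,692.38 × 0.00396 = $652.1818248
Maribel Unified SD: $164,692.38 × 0.012 = $1,976.30856
Regional Park District: $164,692.38 × 0.00068 = $111.9908184
Total = $2,740.4812032

$2,740.48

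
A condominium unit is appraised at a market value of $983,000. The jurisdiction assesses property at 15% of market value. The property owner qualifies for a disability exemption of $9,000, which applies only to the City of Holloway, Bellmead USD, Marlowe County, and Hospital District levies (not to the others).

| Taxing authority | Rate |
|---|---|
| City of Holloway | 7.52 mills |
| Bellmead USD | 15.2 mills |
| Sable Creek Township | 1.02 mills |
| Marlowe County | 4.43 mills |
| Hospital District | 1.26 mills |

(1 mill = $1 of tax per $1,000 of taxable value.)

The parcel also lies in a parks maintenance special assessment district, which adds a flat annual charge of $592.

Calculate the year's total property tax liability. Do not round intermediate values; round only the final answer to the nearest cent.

Assessed value = $983,000 × 0.15 = $147,450
City of Holloway: ($147,450 − $9,000) × 0.00752 = $138,450 × 0.00752 = $1,041.144
Bellmead USD: ($147,450 − $9,000) × 0.0152 = $138,450 × 0.0152 = $2,104.44
Sable Creek Township: $147,450 × 0.00102 = $150.399
Marlowe County: ($147,450 − $9,000) × 0.00443 = $138,450 × 0.00443 = $613.3335
Hospital District: ($147,450 − $9,000) × 0.00126 = $138,450 × 0.00126 = $174.447
Levies subtotal = $4,083.7635
Total = $4,083.7635 + $592 = $4,675.7635

$4,675.76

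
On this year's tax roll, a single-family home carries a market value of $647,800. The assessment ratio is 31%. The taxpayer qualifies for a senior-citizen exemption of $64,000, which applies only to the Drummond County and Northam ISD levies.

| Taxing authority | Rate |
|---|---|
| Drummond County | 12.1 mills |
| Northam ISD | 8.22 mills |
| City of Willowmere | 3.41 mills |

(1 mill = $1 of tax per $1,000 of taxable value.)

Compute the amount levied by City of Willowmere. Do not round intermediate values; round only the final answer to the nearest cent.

Assessed value = $647,800 × 0.31 = $200,818
City of Willowmere taxable value = $200,818 (exemption does not apply)
City of Willowmere levy = $200,818 × 0.00341 = $684.78938

$684.79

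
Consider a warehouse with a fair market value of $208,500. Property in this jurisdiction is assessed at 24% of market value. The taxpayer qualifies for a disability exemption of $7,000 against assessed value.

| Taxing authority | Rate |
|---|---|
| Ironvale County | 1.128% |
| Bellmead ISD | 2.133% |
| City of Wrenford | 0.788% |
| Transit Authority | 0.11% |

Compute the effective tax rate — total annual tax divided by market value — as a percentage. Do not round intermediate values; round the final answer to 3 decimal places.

0.859%

Assessed value = $208,500 × 0.24 = $50,040
Taxable value = $50,040 − $7,000 = $43,040
Ironvale County: $43,040 × 0.01128 = $485.4912
Bellmead ISD: $43,040 × 0.02133 = $918.0432
City of Wrenford: $43,040 × 0.00788 = $339.1552
Transit Authority: $43,040 × 0.0011 = $47.344
Total tax = $1,790.0336
Effective rate = $1,790.0336 ÷ $208,500 = 0.859% of market value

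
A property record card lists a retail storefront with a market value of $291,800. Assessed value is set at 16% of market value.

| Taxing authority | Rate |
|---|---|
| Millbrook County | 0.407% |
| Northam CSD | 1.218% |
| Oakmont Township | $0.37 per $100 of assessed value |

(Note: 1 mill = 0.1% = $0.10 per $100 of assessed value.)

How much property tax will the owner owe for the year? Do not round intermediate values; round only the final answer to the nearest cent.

Assessed value = $291,800 × 0.16 = $46,688
Millbrook County: $46,688 × 0.00407 = $190.02016
Northam CSD: $46,688 × 0.01218 = $568.65984
Oakmont Township: $46,688 × 0.0037 = $172.7456
Total = $931.4256

$931.43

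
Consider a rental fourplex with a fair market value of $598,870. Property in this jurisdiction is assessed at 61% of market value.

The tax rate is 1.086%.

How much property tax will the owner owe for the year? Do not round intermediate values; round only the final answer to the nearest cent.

Assessed value = $598,870 × 0.61 = $365,310.7
Tax = $365,310.7 × 0.01086 = $3,967.274202

$3,967.27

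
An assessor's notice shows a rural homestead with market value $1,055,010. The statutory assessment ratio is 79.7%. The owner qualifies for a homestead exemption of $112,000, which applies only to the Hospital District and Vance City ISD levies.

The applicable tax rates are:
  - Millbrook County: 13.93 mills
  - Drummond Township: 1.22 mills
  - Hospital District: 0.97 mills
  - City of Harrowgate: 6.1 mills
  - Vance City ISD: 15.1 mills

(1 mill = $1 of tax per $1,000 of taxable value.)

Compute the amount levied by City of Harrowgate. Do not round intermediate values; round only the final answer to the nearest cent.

Assessed value = $1,055,010 × 0.797 = $840,842.97
City of Harrowgate taxable value = $840,842.97 (exemption does not apply)
City of Harrowgate levy = $840,842.97 × 0.0061 = $5,129.142117

$5,129.14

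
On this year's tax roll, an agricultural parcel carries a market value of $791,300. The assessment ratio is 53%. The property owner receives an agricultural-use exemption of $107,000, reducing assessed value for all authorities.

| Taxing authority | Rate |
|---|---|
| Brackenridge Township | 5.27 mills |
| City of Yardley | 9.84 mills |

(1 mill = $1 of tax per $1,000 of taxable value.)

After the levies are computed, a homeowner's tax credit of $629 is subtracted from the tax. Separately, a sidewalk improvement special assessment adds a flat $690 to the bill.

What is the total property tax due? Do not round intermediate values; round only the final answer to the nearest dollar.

$4,781

Assessed value = $791,300 × 0.53 = $419,389
Taxable value = $419,389 − $107,000 = $312,389
Brackenridge Township: $312,389 × 0.00527 = $1,646.29003
City of Yardley: $312,389 × 0.00984 = $3,073.90776
Levies subtotal = $4,720.19779
After credit = $4,720.19779 − $629 = $4,091.19779
Total = $4,091.19779 + $690 = $4,781.19779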